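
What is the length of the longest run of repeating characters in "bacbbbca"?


Input: "bacbbbca"
Scanning for longest run:
  Position 1 ('a'): new char, reset run to 1
  Position 2 ('c'): new char, reset run to 1
  Position 3 ('b'): new char, reset run to 1
  Position 4 ('b'): continues run of 'b', length=2
  Position 5 ('b'): continues run of 'b', length=3
  Position 6 ('c'): new char, reset run to 1
  Position 7 ('a'): new char, reset run to 1
Longest run: 'b' with length 3

3


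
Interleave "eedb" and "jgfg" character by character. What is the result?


Interleaving "eedb" and "jgfg":
  Position 0: 'e' from first, 'j' from second => "ej"
  Position 1: 'e' from first, 'g' from second => "eg"
  Position 2: 'd' from first, 'f' from second => "df"
  Position 3: 'b' from first, 'g' from second => "bg"
Result: ejegdfbg

ejegdfbg


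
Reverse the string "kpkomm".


Input: kpkomm
Reading characters right to left:
  Position 5: 'm'
  Position 4: 'm'
  Position 3: 'o'
  Position 2: 'k'
  Position 1: 'p'
  Position 0: 'k'
Reversed: mmokpk

mmokpk


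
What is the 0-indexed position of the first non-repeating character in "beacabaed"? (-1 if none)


Input: beacabaed
Character frequencies:
  'a': 3
  'b': 2
  'c': 1
  'd': 1
  'e': 2
Scanning left to right for freq == 1:
  Position 0 ('b'): freq=2, skip
  Position 1 ('e'): freq=2, skip
  Position 2 ('a'): freq=3, skip
  Position 3 ('c'): unique! => answer = 3

3


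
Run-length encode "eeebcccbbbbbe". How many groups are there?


Input: eeebcccbbbbbe
Scanning for consecutive runs:
  Group 1: 'e' x 3 (positions 0-2)
  Group 2: 'b' x 1 (positions 3-3)
  Group 3: 'c' x 3 (positions 4-6)
  Group 4: 'b' x 5 (positions 7-11)
  Group 5: 'e' x 1 (positions 12-12)
Total groups: 5

5


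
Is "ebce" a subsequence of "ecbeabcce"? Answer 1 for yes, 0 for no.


Check if "ebce" is a subsequence of "ecbeabcce"
Greedy scan:
  Position 0 ('e'): matches sub[0] = 'e'
  Position 1 ('c'): no match needed
  Position 2 ('b'): matches sub[1] = 'b'
  Position 3 ('e'): no match needed
  Position 4 ('a'): no match needed
  Position 5 ('b'): no match needed
  Position 6 ('c'): matches sub[2] = 'c'
  Position 7 ('c'): no match needed
  Position 8 ('e'): matches sub[3] = 'e'
All 4 characters matched => is a subsequence

1


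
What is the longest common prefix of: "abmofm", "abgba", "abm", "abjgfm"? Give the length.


Words: abmofm, abgba, abm, abjgfm
  Position 0: all 'a' => match
  Position 1: all 'b' => match
  Position 2: ('m', 'g', 'm', 'j') => mismatch, stop
LCP = "ab" (length 2)

2


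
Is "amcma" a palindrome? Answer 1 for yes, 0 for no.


Input: amcma
Reversed: amcma
  Compare pos 0 ('a') with pos 4 ('a'): match
  Compare pos 1 ('m') with pos 3 ('m'): match
Result: palindrome

1


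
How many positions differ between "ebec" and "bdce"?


Comparing "ebec" and "bdce" position by position:
  Position 0: 'e' vs 'b' => DIFFER
  Position 1: 'b' vs 'd' => DIFFER
  Position 2: 'e' vs 'c' => DIFFER
  Position 3: 'c' vs 'e' => DIFFER
Positions that differ: 4

4


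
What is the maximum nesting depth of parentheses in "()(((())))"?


Input: "()(((())))"
Tracking depth:
  Position 0 '(': depth becomes 1
  Position 1 ')': depth becomes 0
  Position 2 '(': depth becomes 1
  Position 3 '(': depth becomes 2
  Position 4 '(': depth becomes 3
  Position 5 '(': depth becomes 4
  Position 6 ')': depth becomes 3
  Position 7 ')': depth becomes 2
  Position 8 ')': depth becomes 1
  Position 9 ')': depth becomes 0
Maximum depth reached: 4

4


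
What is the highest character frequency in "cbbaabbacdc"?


Input: cbbaabbacdc
Character counts:
  'a': 3
  'b': 4
  'c': 3
  'd': 1
Maximum frequency: 4

4


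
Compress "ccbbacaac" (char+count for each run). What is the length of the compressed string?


Input: ccbbacaac
Runs:
  'c' x 2 => "c2"
  'b' x 2 => "b2"
  'a' x 1 => "a1"
  'c' x 1 => "c1"
  'a' x 2 => "a2"
  'c' x 1 => "c1"
Compressed: "c2b2a1c1a2c1"
Compressed length: 12

12


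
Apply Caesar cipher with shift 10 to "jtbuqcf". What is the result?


Caesar cipher: shift "jtbuqcf" by 10
  'j' (pos 9) + 10 = pos 19 = 't'
  't' (pos 19) + 10 = pos 3 = 'd'
  'b' (pos 1) + 10 = pos 11 = 'l'
  'u' (pos 20) + 10 = pos 4 = 'e'
  'q' (pos 16) + 10 = pos 0 = 'a'
  'c' (pos 2) + 10 = pos 12 = 'm'
  'f' (pos 5) + 10 = pos 15 = 'p'
Result: tdleamp

tdleamp


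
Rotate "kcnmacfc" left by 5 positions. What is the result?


Input: "kcnmacfc", rotate left by 5
First 5 characters: "kcnma"
Remaining characters: "cfc"
Concatenate remaining + first: "cfc" + "kcnma" = "cfckcnma"

cfckcnma


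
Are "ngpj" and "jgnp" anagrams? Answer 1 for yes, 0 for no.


Strings: "ngpj", "jgnp"
Sorted first:  gjnp
Sorted second: gjnp
Sorted forms match => anagrams

1


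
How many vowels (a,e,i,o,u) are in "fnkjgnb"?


Input: fnkjgnb
Checking each character:
  'f' at position 0: consonant
  'n' at position 1: consonant
  'k' at position 2: consonant
  'j' at position 3: consonant
  'g' at position 4: consonant
  'n' at position 5: consonant
  'b' at position 6: consonant
Total vowels: 0

0


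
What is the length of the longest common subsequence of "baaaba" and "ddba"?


LCS of "baaaba" and "ddba"
DP table:
           d    d    b    a
      0    0    0    0    0
  b   0    0    0    1    1
  a   0    0    0    1    2
  a   0    0    0    1    2
  a   0    0    0    1    2
  b   0    0    0    1    2
  a   0    0    0    1    2
LCS length = dp[6][4] = 2

2


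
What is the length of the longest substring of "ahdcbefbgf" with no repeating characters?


Input: "ahdcbefbgf"
Sliding window (track last position of each char):
  Position 0 ('a'): window [0,0] length 1 -- new best
  Position 1 ('h'): window [0,1] length 2 -- new best
  Position 2 ('d'): window [0,2] length 3 -- new best
  Position 3 ('c'): window [0,3] length 4 -- new best
  Position 4 ('b'): window [0,4] length 5 -- new best
  Position 5 ('e'): window [0,5] length 6 -- new best
  Position 6 ('f'): window [0,6] length 7 -- new best
  Position 7 ('b'): repeat (last at 4), move window start to 5
  Position 7 ('b'): window [5,7] length 3
  Position 8 ('g'): window [5,8] length 4
  Position 9 ('f'): repeat (last at 6), move window start to 7
  Position 9 ('f'): window [7,9] length 3
Longest substring with no repeats: "ahdcbef" with length 7

7


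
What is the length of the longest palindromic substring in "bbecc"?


Input: "bbecc"
Checking substrings for palindromes:
  [0:2] "bb" (len 2) => palindrome
  [3:5] "cc" (len 2) => palindrome
Longest palindromic substring: "bb" with length 2

2


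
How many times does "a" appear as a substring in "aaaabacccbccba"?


Searching for "a" in "aaaabacccbccba"
Scanning each position:
  Position 0: "a" => MATCH
  Position 1: "a" => MATCH
  Position 2: "a" => MATCH
  Position 3: "a" => MATCH
  Position 4: "b" => no
  Position 5: "a" => MATCH
  Position 6: "c" => no
  Position 7: "c" => no
  Position 8: "c" => no
  Position 9: "b" => no
  Position 10: "c" => no
  Position 11: "c" => no
  Position 12: "b" => no
  Position 13: "a" => MATCH
Total occurrences: 6

6


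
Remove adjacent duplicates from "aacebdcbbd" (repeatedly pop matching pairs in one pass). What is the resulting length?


Input: aacebdcbbd
Stack-based adjacent duplicate removal:
  Read 'a': push. Stack: a
  Read 'a': matches stack top 'a' => pop. Stack: (empty)
  Read 'c': push. Stack: c
  Read 'e': push. Stack: ce
  Read 'b': push. Stack: ceb
  Read 'd': push. Stack: cebd
  Read 'c': push. Stack: cebdc
  Read 'b': push. Stack: cebdcb
  Read 'b': matches stack top 'b' => pop. Stack: cebdc
  Read 'd': push. Stack: cebdcd
Final stack: "cebdcd" (length 6)

6


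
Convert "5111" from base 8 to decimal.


Input: "5111" in base 8
Positional expansion:
  Digit '5' (value 5) x 8^3 = 2560
  Digit '1' (value 1) x 8^2 = 64
  Digit '1' (value 1) x 8^1 = 8
  Digit '1' (value 1) x 8^0 = 1
Sum = 2633

2633


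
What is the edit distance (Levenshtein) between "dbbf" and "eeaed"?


Computing edit distance: "dbbf" -> "eeaed"
DP table:
           e    e    a    e    d
      0    1    2    3    4    5
  d   1    1    2    3    4    4
  b   2    2    2    3    4    5
  b   3    3    3    3    4    5
  f   4    4    4    4    4    5
Edit distance = dp[4][5] = 5

5


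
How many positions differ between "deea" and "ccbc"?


Comparing "deea" and "ccbc" position by position:
  Position 0: 'd' vs 'c' => DIFFER
  Position 1: 'e' vs 'c' => DIFFER
  Position 2: 'e' vs 'b' => DIFFER
  Position 3: 'a' vs 'c' => DIFFER
Positions that differ: 4

4


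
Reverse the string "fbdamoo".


Input: fbdamoo
Reading characters right to left:
  Position 6: 'o'
  Position 5: 'o'
  Position 4: 'm'
  Position 3: 'a'
  Position 2: 'd'
  Position 1: 'b'
  Position 0: 'f'
Reversed: oomadbf

oomadbf


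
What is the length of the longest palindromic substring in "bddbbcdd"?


Input: "bddbbcdd"
Checking substrings for palindromes:
  [0:4] "bddb" (len 4) => palindrome
  [1:3] "dd" (len 2) => palindrome
  [3:5] "bb" (len 2) => palindrome
  [6:8] "dd" (len 2) => palindrome
Longest palindromic substring: "bddb" with length 4

4


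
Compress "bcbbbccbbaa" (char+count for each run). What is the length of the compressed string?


Input: bcbbbccbbaa
Runs:
  'b' x 1 => "b1"
  'c' x 1 => "c1"
  'b' x 3 => "b3"
  'c' x 2 => "c2"
  'b' x 2 => "b2"
  'a' x 2 => "a2"
Compressed: "b1c1b3c2b2a2"
Compressed length: 12

12


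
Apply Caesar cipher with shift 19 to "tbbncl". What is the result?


Caesar cipher: shift "tbbncl" by 19
  't' (pos 19) + 19 = pos 12 = 'm'
  'b' (pos 1) + 19 = pos 20 = 'u'
  'b' (pos 1) + 19 = pos 20 = 'u'
  'n' (pos 13) + 19 = pos 6 = 'g'
  'c' (pos 2) + 19 = pos 21 = 'v'
  'l' (pos 11) + 19 = pos 4 = 'e'
Result: muugve

muugve


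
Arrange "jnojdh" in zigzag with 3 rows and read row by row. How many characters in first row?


Zigzag "jnojdh" into 3 rows:
Placing characters:
  'j' => row 0
  'n' => row 1
  'o' => row 2
  'j' => row 1
  'd' => row 0
  'h' => row 1
Rows:
  Row 0: "jd"
  Row 1: "njh"
  Row 2: "o"
First row length: 2

2


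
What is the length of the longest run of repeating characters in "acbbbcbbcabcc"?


Input: "acbbbcbbcabcc"
Scanning for longest run:
  Position 1 ('c'): new char, reset run to 1
  Position 2 ('b'): new char, reset run to 1
  Position 3 ('b'): continues run of 'b', length=2
  Position 4 ('b'): continues run of 'b', length=3
  Position 5 ('c'): new char, reset run to 1
  Position 6 ('b'): new char, reset run to 1
  Position 7 ('b'): continues run of 'b', length=2
  Position 8 ('c'): new char, reset run to 1
  Position 9 ('a'): new char, reset run to 1
  Position 10 ('b'): new char, reset run to 1
  Position 11 ('c'): new char, reset run to 1
  Position 12 ('c'): continues run of 'c', length=2
Longest run: 'b' with length 3

3


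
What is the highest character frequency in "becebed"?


Input: becebed
Character counts:
  'b': 2
  'c': 1
  'd': 1
  'e': 3
Maximum frequency: 3

3


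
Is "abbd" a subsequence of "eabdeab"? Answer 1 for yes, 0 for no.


Check if "abbd" is a subsequence of "eabdeab"
Greedy scan:
  Position 0 ('e'): no match needed
  Position 1 ('a'): matches sub[0] = 'a'
  Position 2 ('b'): matches sub[1] = 'b'
  Position 3 ('d'): no match needed
  Position 4 ('e'): no match needed
  Position 5 ('a'): no match needed
  Position 6 ('b'): matches sub[2] = 'b'
Only matched 3/4 characters => not a subsequence

0


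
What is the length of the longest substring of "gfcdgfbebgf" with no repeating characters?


Input: "gfcdgfbebgf"
Sliding window (track last position of each char):
  Position 0 ('g'): window [0,0] length 1 -- new best
  Position 1 ('f'): window [0,1] length 2 -- new best
  Position 2 ('c'): window [0,2] length 3 -- new best
  Position 3 ('d'): window [0,3] length 4 -- new best
  Position 4 ('g'): repeat (last at 0), move window start to 1
  Position 4 ('g'): window [1,4] length 4
  Position 5 ('f'): repeat (last at 1), move window start to 2
  Position 5 ('f'): window [2,5] length 4
  Position 6 ('b'): window [2,6] length 5 -- new best
  Position 7 ('e'): window [2,7] length 6 -- new best
  Position 8 ('b'): repeat (last at 6), move window start to 7
  Position 8 ('b'): window [7,8] length 2
  Position 9 ('g'): window [7,9] length 3
  Position 10 ('f'): window [7,10] length 4
Longest substring with no repeats: "cdgfbe" with length 6

6


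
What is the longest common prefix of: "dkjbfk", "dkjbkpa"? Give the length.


Words: dkjbfk, dkjbkpa
  Position 0: all 'd' => match
  Position 1: all 'k' => match
  Position 2: all 'j' => match
  Position 3: all 'b' => match
  Position 4: ('f', 'k') => mismatch, stop
LCP = "dkjb" (length 4)

4


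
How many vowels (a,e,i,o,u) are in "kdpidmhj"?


Input: kdpidmhj
Checking each character:
  'k' at position 0: consonant
  'd' at position 1: consonant
  'p' at position 2: consonant
  'i' at position 3: vowel (running total: 1)
  'd' at position 4: consonant
  'm' at position 5: consonant
  'h' at position 6: consonant
  'j' at position 7: consonant
Total vowels: 1

1


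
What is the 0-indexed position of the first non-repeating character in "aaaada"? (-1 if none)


Input: aaaada
Character frequencies:
  'a': 5
  'd': 1
Scanning left to right for freq == 1:
  Position 0 ('a'): freq=5, skip
  Position 1 ('a'): freq=5, skip
  Position 2 ('a'): freq=5, skip
  Position 3 ('a'): freq=5, skip
  Position 4 ('d'): unique! => answer = 4

4


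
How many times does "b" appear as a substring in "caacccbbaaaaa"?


Searching for "b" in "caacccbbaaaaa"
Scanning each position:
  Position 0: "c" => no
  Position 1: "a" => no
  Position 2: "a" => no
  Position 3: "c" => no
  Position 4: "c" => no
  Position 5: "c" => no
  Position 6: "b" => MATCH
  Position 7: "b" => MATCH
  Position 8: "a" => no
  Position 9: "a" => no
  Position 10: "a" => no
  Position 11: "a" => no
  Position 12: "a" => no
Total occurrences: 2

2


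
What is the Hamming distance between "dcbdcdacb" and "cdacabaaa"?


Comparing "dcbdcdacb" and "cdacabaaa" position by position:
  Position 0: 'd' vs 'c' => differ
  Position 1: 'c' vs 'd' => differ
  Position 2: 'b' vs 'a' => differ
  Position 3: 'd' vs 'c' => differ
  Position 4: 'c' vs 'a' => differ
  Position 5: 'd' vs 'b' => differ
  Position 6: 'a' vs 'a' => same
  Position 7: 'c' vs 'a' => differ
  Position 8: 'b' vs 'a' => differ
Total differences (Hamming distance): 8

8


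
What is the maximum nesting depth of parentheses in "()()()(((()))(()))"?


Input: "()()()(((()))(()))"
Tracking depth:
  Position 0 '(': depth becomes 1
  Position 1 ')': depth becomes 0
  Position 2 '(': depth becomes 1
  Position 3 ')': depth becomes 0
  Position 4 '(': depth becomes 1
  Position 5 ')': depth becomes 0
  Position 6 '(': depth becomes 1
  Position 7 '(': depth becomes 2
  Position 8 '(': depth becomes 3
  Position 9 '(': depth becomes 4
  Position 10 ')': depth becomes 3
  Position 11 ')': depth becomes 2
  Position 12 ')': depth becomes 1
  Position 13 '(': depth becomes 2
  Position 14 '(': depth becomes 3
  Position 15 ')': depth becomes 2
  Position 16 ')': depth becomes 1
  Position 17 ')': depth becomes 0
Maximum depth reached: 4

4


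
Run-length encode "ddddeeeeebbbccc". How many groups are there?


Input: ddddeeeeebbbccc
Scanning for consecutive runs:
  Group 1: 'd' x 4 (positions 0-3)
  Group 2: 'e' x 5 (positions 4-8)
  Group 3: 'b' x 3 (positions 9-11)
  Group 4: 'c' x 3 (positions 12-14)
Total groups: 4

4


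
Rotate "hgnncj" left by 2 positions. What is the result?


Input: "hgnncj", rotate left by 2
First 2 characters: "hg"
Remaining characters: "nncj"
Concatenate remaining + first: "nncj" + "hg" = "nncjhg"

nncjhg


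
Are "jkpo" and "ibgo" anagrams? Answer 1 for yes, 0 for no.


Strings: "jkpo", "ibgo"
Sorted first:  jkop
Sorted second: bgio
Differ at position 0: 'j' vs 'b' => not anagrams

0


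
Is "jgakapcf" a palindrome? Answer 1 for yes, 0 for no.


Input: jgakapcf
Reversed: fcpakagj
  Compare pos 0 ('j') with pos 7 ('f'): MISMATCH
  Compare pos 1 ('g') with pos 6 ('c'): MISMATCH
  Compare pos 2 ('a') with pos 5 ('p'): MISMATCH
  Compare pos 3 ('k') with pos 4 ('a'): MISMATCH
Result: not a palindrome

0


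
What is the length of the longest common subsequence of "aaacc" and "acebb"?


LCS of "aaacc" and "acebb"
DP table:
           a    c    e    b    b
      0    0    0    0    0    0
  a   0    1    1    1    1    1
  a   0    1    1    1    1    1
  a   0    1    1    1    1    1
  c   0    1    2    2    2    2
  c   0    1    2    2    2    2
LCS length = dp[5][5] = 2

2


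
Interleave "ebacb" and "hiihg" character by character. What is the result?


Interleaving "ebacb" and "hiihg":
  Position 0: 'e' from first, 'h' from second => "eh"
  Position 1: 'b' from first, 'i' from second => "bi"
  Position 2: 'a' from first, 'i' from second => "ai"
  Position 3: 'c' from first, 'h' from second => "ch"
  Position 4: 'b' from first, 'g' from second => "bg"
Result: ehbiaichbg

ehbiaichbg


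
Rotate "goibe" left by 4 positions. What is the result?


Input: "goibe", rotate left by 4
First 4 characters: "goib"
Remaining characters: "e"
Concatenate remaining + first: "e" + "goib" = "egoib"

egoib


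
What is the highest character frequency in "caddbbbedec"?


Input: caddbbbedec
Character counts:
  'a': 1
  'b': 3
  'c': 2
  'd': 3
  'e': 2
Maximum frequency: 3

3


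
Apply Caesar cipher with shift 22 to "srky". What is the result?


Caesar cipher: shift "srky" by 22
  's' (pos 18) + 22 = pos 14 = 'o'
  'r' (pos 17) + 22 = pos 13 = 'n'
  'k' (pos 10) + 22 = pos 6 = 'g'
  'y' (pos 24) + 22 = pos 20 = 'u'
Result: ongu

ongu


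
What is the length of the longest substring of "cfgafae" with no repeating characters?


Input: "cfgafae"
Sliding window (track last position of each char):
  Position 0 ('c'): window [0,0] length 1 -- new best
  Position 1 ('f'): window [0,1] length 2 -- new best
  Position 2 ('g'): window [0,2] length 3 -- new best
  Position 3 ('a'): window [0,3] length 4 -- new best
  Position 4 ('f'): repeat (last at 1), move window start to 2
  Position 4 ('f'): window [2,4] length 3
  Position 5 ('a'): repeat (last at 3), move window start to 4
  Position 5 ('a'): window [4,5] length 2
  Position 6 ('e'): window [4,6] length 3
Longest substring with no repeats: "cfga" with length 4

4


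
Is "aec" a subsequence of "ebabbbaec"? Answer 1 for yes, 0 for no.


Check if "aec" is a subsequence of "ebabbbaec"
Greedy scan:
  Position 0 ('e'): no match needed
  Position 1 ('b'): no match needed
  Position 2 ('a'): matches sub[0] = 'a'
  Position 3 ('b'): no match needed
  Position 4 ('b'): no match needed
  Position 5 ('b'): no match needed
  Position 6 ('a'): no match needed
  Position 7 ('e'): matches sub[1] = 'e'
  Position 8 ('c'): matches sub[2] = 'c'
All 3 characters matched => is a subsequence

1


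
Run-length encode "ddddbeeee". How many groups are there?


Input: ddddbeeee
Scanning for consecutive runs:
  Group 1: 'd' x 4 (positions 0-3)
  Group 2: 'b' x 1 (positions 4-4)
  Group 3: 'e' x 4 (positions 5-8)
Total groups: 3

3


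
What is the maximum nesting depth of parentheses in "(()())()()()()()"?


Input: "(()())()()()()()"
Tracking depth:
  Position 0 '(': depth becomes 1
  Position 1 '(': depth becomes 2
  Position 2 ')': depth becomes 1
  Position 3 '(': depth becomes 2
  Position 4 ')': depth becomes 1
  Position 5 ')': depth becomes 0
  Position 6 '(': depth becomes 1
  Position 7 ')': depth becomes 0
  Position 8 '(': depth becomes 1
  Position 9 ')': depth becomes 0
  Position 10 '(': depth becomes 1
  Position 11 ')': depth becomes 0
  Position 12 '(': depth becomes 1
  Position 13 ')': depth becomes 0
  Position 14 '(': depth becomes 1
  Position 15 ')': depth becomes 0
Maximum depth reached: 2

2


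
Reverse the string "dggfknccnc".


Input: dggfknccnc
Reading characters right to left:
  Position 9: 'c'
  Position 8: 'n'
  Position 7: 'c'
  Position 6: 'c'
  Position 5: 'n'
  Position 4: 'k'
  Position 3: 'f'
  Position 2: 'g'
  Position 1: 'g'
  Position 0: 'd'
Reversed: cnccnkfggd

cnccnkfggd


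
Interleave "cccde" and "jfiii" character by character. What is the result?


Interleaving "cccde" and "jfiii":
  Position 0: 'c' from first, 'j' from second => "cj"
  Position 1: 'c' from first, 'f' from second => "cf"
  Position 2: 'c' from first, 'i' from second => "ci"
  Position 3: 'd' from first, 'i' from second => "di"
  Position 4: 'e' from first, 'i' from second => "ei"
Result: cjcfcidiei

cjcfcidiei


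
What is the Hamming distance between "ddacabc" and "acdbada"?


Comparing "ddacabc" and "acdbada" position by position:
  Position 0: 'd' vs 'a' => differ
  Position 1: 'd' vs 'c' => differ
  Position 2: 'a' vs 'd' => differ
  Position 3: 'c' vs 'b' => differ
  Position 4: 'a' vs 'a' => same
  Position 5: 'b' vs 'd' => differ
  Position 6: 'c' vs 'a' => differ
Total differences (Hamming distance): 6

6


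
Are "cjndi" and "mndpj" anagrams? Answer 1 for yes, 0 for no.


Strings: "cjndi", "mndpj"
Sorted first:  cdijn
Sorted second: djmnp
Differ at position 0: 'c' vs 'd' => not anagrams

0


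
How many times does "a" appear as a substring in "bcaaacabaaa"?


Searching for "a" in "bcaaacabaaa"
Scanning each position:
  Position 0: "b" => no
  Position 1: "c" => no
  Position 2: "a" => MATCH
  Position 3: "a" => MATCH
  Position 4: "a" => MATCH
  Position 5: "c" => no
  Position 6: "a" => MATCH
  Position 7: "b" => no
  Position 8: "a" => MATCH
  Position 9: "a" => MATCH
  Position 10: "a" => MATCH
Total occurrences: 7

7


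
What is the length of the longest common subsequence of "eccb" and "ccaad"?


LCS of "eccb" and "ccaad"
DP table:
           c    c    a    a    d
      0    0    0    0    0    0
  e   0    0    0    0    0    0
  c   0    1    1    1    1    1
  c   0    1    2    2    2    2
  b   0    1    2    2    2    2
LCS length = dp[4][5] = 2

2


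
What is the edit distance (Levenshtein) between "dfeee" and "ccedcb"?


Computing edit distance: "dfeee" -> "ccedcb"
DP table:
           c    c    e    d    c    b
      0    1    2    3    4    5    6
  d   1    1    2    3    3    4    5
  f   2    2    2    3    4    4    5
  e   3    3    3    2    3    4    5
  e   4    4    4    3    3    4    5
  e   5    5    5    4    4    4    5
Edit distance = dp[5][6] = 5

5


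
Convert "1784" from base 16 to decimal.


Input: "1784" in base 16
Positional expansion:
  Digit '1' (value 1) x 16^3 = 4096
  Digit '7' (value 7) x 16^2 = 1792
  Digit '8' (value 8) x 16^1 = 128
  Digit '4' (value 4) x 16^0 = 4
Sum = 6020

6020


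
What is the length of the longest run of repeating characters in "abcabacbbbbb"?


Input: "abcabacbbbbb"
Scanning for longest run:
  Position 1 ('b'): new char, reset run to 1
  Position 2 ('c'): new char, reset run to 1
  Position 3 ('a'): new char, reset run to 1
  Position 4 ('b'): new char, reset run to 1
  Position 5 ('a'): new char, reset run to 1
  Position 6 ('c'): new char, reset run to 1
  Position 7 ('b'): new char, reset run to 1
  Position 8 ('b'): continues run of 'b', length=2
  Position 9 ('b'): continues run of 'b', length=3
  Position 10 ('b'): continues run of 'b', length=4
  Position 11 ('b'): continues run of 'b', length=5
Longest run: 'b' with length 5

5


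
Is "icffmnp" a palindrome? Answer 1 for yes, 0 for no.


Input: icffmnp
Reversed: pnmffci
  Compare pos 0 ('i') with pos 6 ('p'): MISMATCH
  Compare pos 1 ('c') with pos 5 ('n'): MISMATCH
  Compare pos 2 ('f') with pos 4 ('m'): MISMATCH
Result: not a palindrome

0


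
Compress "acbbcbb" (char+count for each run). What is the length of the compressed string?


Input: acbbcbb
Runs:
  'a' x 1 => "a1"
  'c' x 1 => "c1"
  'b' x 2 => "b2"
  'c' x 1 => "c1"
  'b' x 2 => "b2"
Compressed: "a1c1b2c1b2"
Compressed length: 10

10


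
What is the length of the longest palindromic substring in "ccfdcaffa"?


Input: "ccfdcaffa"
Checking substrings for palindromes:
  [5:9] "affa" (len 4) => palindrome
  [0:2] "cc" (len 2) => palindrome
  [6:8] "ff" (len 2) => palindrome
Longest palindromic substring: "affa" with length 4

4


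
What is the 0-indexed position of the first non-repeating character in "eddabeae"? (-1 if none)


Input: eddabeae
Character frequencies:
  'a': 2
  'b': 1
  'd': 2
  'e': 3
Scanning left to right for freq == 1:
  Position 0 ('e'): freq=3, skip
  Position 1 ('d'): freq=2, skip
  Position 2 ('d'): freq=2, skip
  Position 3 ('a'): freq=2, skip
  Position 4 ('b'): unique! => answer = 4

4


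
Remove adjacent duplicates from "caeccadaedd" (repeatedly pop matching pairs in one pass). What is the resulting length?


Input: caeccadaedd
Stack-based adjacent duplicate removal:
  Read 'c': push. Stack: c
  Read 'a': push. Stack: ca
  Read 'e': push. Stack: cae
  Read 'c': push. Stack: caec
  Read 'c': matches stack top 'c' => pop. Stack: cae
  Read 'a': push. Stack: caea
  Read 'd': push. Stack: caead
  Read 'a': push. Stack: caeada
  Read 'e': push. Stack: caeadae
  Read 'd': push. Stack: caeadaed
  Read 'd': matches stack top 'd' => pop. Stack: caeadae
Final stack: "caeadae" (length 7)

7


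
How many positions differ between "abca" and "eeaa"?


Comparing "abca" and "eeaa" position by position:
  Position 0: 'a' vs 'e' => DIFFER
  Position 1: 'b' vs 'e' => DIFFER
  Position 2: 'c' vs 'a' => DIFFER
  Position 3: 'a' vs 'a' => same
Positions that differ: 3

3


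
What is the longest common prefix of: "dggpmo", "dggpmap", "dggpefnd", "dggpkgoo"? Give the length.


Words: dggpmo, dggpmap, dggpefnd, dggpkgoo
  Position 0: all 'd' => match
  Position 1: all 'g' => match
  Position 2: all 'g' => match
  Position 3: all 'p' => match
  Position 4: ('m', 'm', 'e', 'k') => mismatch, stop
LCP = "dggp" (length 4)

4


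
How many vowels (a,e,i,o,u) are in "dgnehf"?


Input: dgnehf
Checking each character:
  'd' at position 0: consonant
  'g' at position 1: consonant
  'n' at position 2: consonant
  'e' at position 3: vowel (running total: 1)
  'h' at position 4: consonant
  'f' at position 5: consonant
Total vowels: 1

1


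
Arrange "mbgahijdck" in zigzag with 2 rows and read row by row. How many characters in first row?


Zigzag "mbgahijdck" into 2 rows:
Placing characters:
  'm' => row 0
  'b' => row 1
  'g' => row 0
  'a' => row 1
  'h' => row 0
  'i' => row 1
  'j' => row 0
  'd' => row 1
  'c' => row 0
  'k' => row 1
Rows:
  Row 0: "mghjc"
  Row 1: "baidk"
First row length: 5

5


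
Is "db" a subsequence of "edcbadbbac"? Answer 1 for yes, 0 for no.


Check if "db" is a subsequence of "edcbadbbac"
Greedy scan:
  Position 0 ('e'): no match needed
  Position 1 ('d'): matches sub[0] = 'd'
  Position 2 ('c'): no match needed
  Position 3 ('b'): matches sub[1] = 'b'
  Position 4 ('a'): no match needed
  Position 5 ('d'): no match needed
  Position 6 ('b'): no match needed
  Position 7 ('b'): no match needed
  Position 8 ('a'): no match needed
  Position 9 ('c'): no match needed
All 2 characters matched => is a subsequence

1


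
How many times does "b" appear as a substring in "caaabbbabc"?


Searching for "b" in "caaabbbabc"
Scanning each position:
  Position 0: "c" => no
  Position 1: "a" => no
  Position 2: "a" => no
  Position 3: "a" => no
  Position 4: "b" => MATCH
  Position 5: "b" => MATCH
  Position 6: "b" => MATCH
  Position 7: "a" => no
  Position 8: "b" => MATCH
  Position 9: "c" => no
Total occurrences: 4

4


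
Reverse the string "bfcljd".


Input: bfcljd
Reading characters right to left:
  Position 5: 'd'
  Position 4: 'j'
  Position 3: 'l'
  Position 2: 'c'
  Position 1: 'f'
  Position 0: 'b'
Reversed: djlcfb

djlcfb


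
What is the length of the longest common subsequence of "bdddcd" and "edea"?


LCS of "bdddcd" and "edea"
DP table:
           e    d    e    a
      0    0    0    0    0
  b   0    0    0    0    0
  d   0    0    1    1    1
  d   0    0    1    1    1
  d   0    0    1    1    1
  c   0    0    1    1    1
  d   0    0    1    1    1
LCS length = dp[6][4] = 1

1


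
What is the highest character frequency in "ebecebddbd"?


Input: ebecebddbd
Character counts:
  'b': 3
  'c': 1
  'd': 3
  'e': 3
Maximum frequency: 3

3


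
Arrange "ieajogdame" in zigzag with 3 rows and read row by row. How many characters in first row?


Zigzag "ieajogdame" into 3 rows:
Placing characters:
  'i' => row 0
  'e' => row 1
  'a' => row 2
  'j' => row 1
  'o' => row 0
  'g' => row 1
  'd' => row 2
  'a' => row 1
  'm' => row 0
  'e' => row 1
Rows:
  Row 0: "iom"
  Row 1: "ejgae"
  Row 2: "ad"
First row length: 3

3


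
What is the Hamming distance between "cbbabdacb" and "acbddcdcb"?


Comparing "cbbabdacb" and "acbddcdcb" position by position:
  Position 0: 'c' vs 'a' => differ
  Position 1: 'b' vs 'c' => differ
  Position 2: 'b' vs 'b' => same
  Position 3: 'a' vs 'd' => differ
  Position 4: 'b' vs 'd' => differ
  Position 5: 'd' vs 'c' => differ
  Position 6: 'a' vs 'd' => differ
  Position 7: 'c' vs 'c' => same
  Position 8: 'b' vs 'b' => same
Total differences (Hamming distance): 6

6


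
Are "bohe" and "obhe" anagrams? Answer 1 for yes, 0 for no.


Strings: "bohe", "obhe"
Sorted first:  beho
Sorted second: beho
Sorted forms match => anagrams

1


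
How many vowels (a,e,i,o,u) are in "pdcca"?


Input: pdcca
Checking each character:
  'p' at position 0: consonant
  'd' at position 1: consonant
  'c' at position 2: consonant
  'c' at position 3: consonant
  'a' at position 4: vowel (running total: 1)
Total vowels: 1

1


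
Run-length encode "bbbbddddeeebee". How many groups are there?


Input: bbbbddddeeebee
Scanning for consecutive runs:
  Group 1: 'b' x 4 (positions 0-3)
  Group 2: 'd' x 4 (positions 4-7)
  Group 3: 'e' x 3 (positions 8-10)
  Group 4: 'b' x 1 (positions 11-11)
  Group 5: 'e' x 2 (positions 12-13)
Total groups: 5

5


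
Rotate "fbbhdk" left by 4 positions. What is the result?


Input: "fbbhdk", rotate left by 4
First 4 characters: "fbbh"
Remaining characters: "dk"
Concatenate remaining + first: "dk" + "fbbh" = "dkfbbh"

dkfbbh


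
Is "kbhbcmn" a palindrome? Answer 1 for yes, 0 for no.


Input: kbhbcmn
Reversed: nmcbhbk
  Compare pos 0 ('k') with pos 6 ('n'): MISMATCH
  Compare pos 1 ('b') with pos 5 ('m'): MISMATCH
  Compare pos 2 ('h') with pos 4 ('c'): MISMATCH
Result: not a palindrome

0


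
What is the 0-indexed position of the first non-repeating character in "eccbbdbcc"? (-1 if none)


Input: eccbbdbcc
Character frequencies:
  'b': 3
  'c': 4
  'd': 1
  'e': 1
Scanning left to right for freq == 1:
  Position 0 ('e'): unique! => answer = 0

0


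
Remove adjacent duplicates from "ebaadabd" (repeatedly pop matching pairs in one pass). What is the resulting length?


Input: ebaadabd
Stack-based adjacent duplicate removal:
  Read 'e': push. Stack: e
  Read 'b': push. Stack: eb
  Read 'a': push. Stack: eba
  Read 'a': matches stack top 'a' => pop. Stack: eb
  Read 'd': push. Stack: ebd
  Read 'a': push. Stack: ebda
  Read 'b': push. Stack: ebdab
  Read 'd': push. Stack: ebdabd
Final stack: "ebdabd" (length 6)

6


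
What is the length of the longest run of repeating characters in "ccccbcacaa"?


Input: "ccccbcacaa"
Scanning for longest run:
  Position 1 ('c'): continues run of 'c', length=2
  Position 2 ('c'): continues run of 'c', length=3
  Position 3 ('c'): continues run of 'c', length=4
  Position 4 ('b'): new char, reset run to 1
  Position 5 ('c'): new char, reset run to 1
  Position 6 ('a'): new char, reset run to 1
  Position 7 ('c'): new char, reset run to 1
  Position 8 ('a'): new char, reset run to 1
  Position 9 ('a'): continues run of 'a', length=2
Longest run: 'c' with length 4

4


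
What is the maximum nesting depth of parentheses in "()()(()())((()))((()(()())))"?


Input: "()()(()())((()))((()(()())))"
Tracking depth:
  Position 0 '(': depth becomes 1
  Position 1 ')': depth becomes 0
  Position 2 '(': depth becomes 1
  Position 3 ')': depth becomes 0
  Position 4 '(': depth becomes 1
  Position 5 '(': depth becomes 2
  Position 6 ')': depth becomes 1
  Position 7 '(': depth becomes 2
  Position 8 ')': depth becomes 1
  Position 9 ')': depth becomes 0
  Position 10 '(': depth becomes 1
  Position 11 '(': depth becomes 2
  Position 12 '(': depth becomes 3
  Position 13 ')': depth becomes 2
  Position 14 ')': depth becomes 1
  Position 15 ')': depth becomes 0
  Position 16 '(': depth becomes 1
  Position 17 '(': depth becomes 2
  Position 18 '(': depth becomes 3
  Position 19 ')': depth becomes 2
  Position 20 '(': depth becomes 3
  Position 21 '(': depth becomes 4
  Position 22 ')': depth becomes 3
  Position 23 '(': depth becomes 4
  Position 24 ')': depth becomes 3
  Position 25 ')': depth becomes 2
  Position 26 ')': depth becomes 1
  Position 27 ')': depth becomes 0
Maximum depth reached: 4

4


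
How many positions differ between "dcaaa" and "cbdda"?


Comparing "dcaaa" and "cbdda" position by position:
  Position 0: 'd' vs 'c' => DIFFER
  Position 1: 'c' vs 'b' => DIFFER
  Position 2: 'a' vs 'd' => DIFFER
  Position 3: 'a' vs 'd' => DIFFER
  Position 4: 'a' vs 'a' => same
Positions that differ: 4

4


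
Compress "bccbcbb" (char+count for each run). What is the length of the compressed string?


Input: bccbcbb
Runs:
  'b' x 1 => "b1"
  'c' x 2 => "c2"
  'b' x 1 => "b1"
  'c' x 1 => "c1"
  'b' x 2 => "b2"
Compressed: "b1c2b1c1b2"
Compressed length: 10

10


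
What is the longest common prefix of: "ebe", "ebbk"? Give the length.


Words: ebe, ebbk
  Position 0: all 'e' => match
  Position 1: all 'b' => match
  Position 2: ('e', 'b') => mismatch, stop
LCP = "eb" (length 2)

2


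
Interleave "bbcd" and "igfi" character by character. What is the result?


Interleaving "bbcd" and "igfi":
  Position 0: 'b' from first, 'i' from second => "bi"
  Position 1: 'b' from first, 'g' from second => "bg"
  Position 2: 'c' from first, 'f' from second => "cf"
  Position 3: 'd' from first, 'i' from second => "di"
Result: bibgcfdi

bibgcfdi


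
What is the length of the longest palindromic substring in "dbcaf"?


Input: "dbcaf"
Checking substrings for palindromes:
  No multi-char palindromic substrings found
Longest palindromic substring: "d" with length 1

1


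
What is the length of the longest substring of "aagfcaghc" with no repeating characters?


Input: "aagfcaghc"
Sliding window (track last position of each char):
  Position 0 ('a'): window [0,0] length 1 -- new best
  Position 1 ('a'): repeat (last at 0), move window start to 1
  Position 1 ('a'): window [1,1] length 1
  Position 2 ('g'): window [1,2] length 2 -- new best
  Position 3 ('f'): window [1,3] length 3 -- new best
  Position 4 ('c'): window [1,4] length 4 -- new best
  Position 5 ('a'): repeat (last at 1), move window start to 2
  Position 5 ('a'): window [2,5] length 4
  Position 6 ('g'): repeat (last at 2), move window start to 3
  Position 6 ('g'): window [3,6] length 4
  Position 7 ('h'): window [3,7] length 5 -- new best
  Position 8 ('c'): repeat (last at 4), move window start to 5
  Position 8 ('c'): window [5,8] length 4
Longest substring with no repeats: "fcagh" with length 5

5


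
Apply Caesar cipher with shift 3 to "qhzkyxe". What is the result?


Caesar cipher: shift "qhzkyxe" by 3
  'q' (pos 16) + 3 = pos 19 = 't'
  'h' (pos 7) + 3 = pos 10 = 'k'
  'z' (pos 25) + 3 = pos 2 = 'c'
  'k' (pos 10) + 3 = pos 13 = 'n'
  'y' (pos 24) + 3 = pos 1 = 'b'
  'x' (pos 23) + 3 = pos 0 = 'a'
  'e' (pos 4) + 3 = pos 7 = 'h'
Result: tkcnbah

tkcnbah


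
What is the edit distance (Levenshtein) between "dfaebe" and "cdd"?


Computing edit distance: "dfaebe" -> "cdd"
DP table:
           c    d    d
      0    1    2    3
  d   1    1    1    2
  f   2    2    2    2
  a   3    3    3    3
  e   4    4    4    4
  b   5    5    5    5
  e   6    6    6    6
Edit distance = dp[6][3] = 6

6


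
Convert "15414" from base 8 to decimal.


Input: "15414" in base 8
Positional expansion:
  Digit '1' (value 1) x 8^4 = 4096
  Digit '5' (value 5) x 8^3 = 2560
  Digit '4' (value 4) x 8^2 = 256
  Digit '1' (value 1) x 8^1 = 8
  Digit '4' (value 4) x 8^0 = 4
Sum = 6924

6924


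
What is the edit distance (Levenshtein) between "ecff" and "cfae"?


Computing edit distance: "ecff" -> "cfae"
DP table:
           c    f    a    e
      0    1    2    3    4
  e   1    1    2    3    3
  c   2    1    2    3    4
  f   3    2    1    2    3
  f   4    3    2    2    3
Edit distance = dp[4][4] = 3

3


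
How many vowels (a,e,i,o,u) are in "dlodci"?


Input: dlodci
Checking each character:
  'd' at position 0: consonant
  'l' at position 1: consonant
  'o' at position 2: vowel (running total: 1)
  'd' at position 3: consonant
  'c' at position 4: consonant
  'i' at position 5: vowel (running total: 2)
Total vowels: 2

2


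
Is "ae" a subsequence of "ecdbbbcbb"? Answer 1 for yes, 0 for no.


Check if "ae" is a subsequence of "ecdbbbcbb"
Greedy scan:
  Position 0 ('e'): no match needed
  Position 1 ('c'): no match needed
  Position 2 ('d'): no match needed
  Position 3 ('b'): no match needed
  Position 4 ('b'): no match needed
  Position 5 ('b'): no match needed
  Position 6 ('c'): no match needed
  Position 7 ('b'): no match needed
  Position 8 ('b'): no match needed
Only matched 0/2 characters => not a subsequence

0


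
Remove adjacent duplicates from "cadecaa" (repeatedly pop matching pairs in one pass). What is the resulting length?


Input: cadecaa
Stack-based adjacent duplicate removal:
  Read 'c': push. Stack: c
  Read 'a': push. Stack: ca
  Read 'd': push. Stack: cad
  Read 'e': push. Stack: cade
  Read 'c': push. Stack: cadec
  Read 'a': push. Stack: cadeca
  Read 'a': matches stack top 'a' => pop. Stack: cadec
Final stack: "cadec" (length 5)

5


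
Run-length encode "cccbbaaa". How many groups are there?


Input: cccbbaaa
Scanning for consecutive runs:
  Group 1: 'c' x 3 (positions 0-2)
  Group 2: 'b' x 2 (positions 3-4)
  Group 3: 'a' x 3 (positions 5-7)
Total groups: 3

3


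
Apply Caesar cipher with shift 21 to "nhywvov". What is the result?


Caesar cipher: shift "nhywvov" by 21
  'n' (pos 13) + 21 = pos 8 = 'i'
  'h' (pos 7) + 21 = pos 2 = 'c'
  'y' (pos 24) + 21 = pos 19 = 't'
  'w' (pos 22) + 21 = pos 17 = 'r'
  'v' (pos 21) + 21 = pos 16 = 'q'
  'o' (pos 14) + 21 = pos 9 = 'j'
  'v' (pos 21) + 21 = pos 16 = 'q'
Result: ictrqjq

ictrqjq


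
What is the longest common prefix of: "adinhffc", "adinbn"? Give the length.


Words: adinhffc, adinbn
  Position 0: all 'a' => match
  Position 1: all 'd' => match
  Position 2: all 'i' => match
  Position 3: all 'n' => match
  Position 4: ('h', 'b') => mismatch, stop
LCP = "adin" (length 4)

4


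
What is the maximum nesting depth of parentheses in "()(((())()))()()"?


Input: "()(((())()))()()"
Tracking depth:
  Position 0 '(': depth becomes 1
  Position 1 ')': depth becomes 0
  Position 2 '(': depth becomes 1
  Position 3 '(': depth becomes 2
  Position 4 '(': depth becomes 3
  Position 5 '(': depth becomes 4
  Position 6 ')': depth becomes 3
  Position 7 ')': depth becomes 2
  Position 8 '(': depth becomes 3
  Position 9 ')': depth becomes 2
  Position 10 ')': depth becomes 1
  Position 11 ')': depth becomes 0
  Position 12 '(': depth becomes 1
  Position 13 ')': depth becomes 0
  Position 14 '(': depth becomes 1
  Position 15 ')': depth becomes 0
Maximum depth reached: 4

4


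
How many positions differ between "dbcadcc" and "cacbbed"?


Comparing "dbcadcc" and "cacbbed" position by position:
  Position 0: 'd' vs 'c' => DIFFER
  Position 1: 'b' vs 'a' => DIFFER
  Position 2: 'c' vs 'c' => same
  Position 3: 'a' vs 'b' => DIFFER
  Position 4: 'd' vs 'b' => DIFFER
  Position 5: 'c' vs 'e' => DIFFER
  Position 6: 'c' vs 'd' => DIFFER
Positions that differ: 6

6


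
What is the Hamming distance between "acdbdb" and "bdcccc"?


Comparing "acdbdb" and "bdcccc" position by position:
  Position 0: 'a' vs 'b' => differ
  Position 1: 'c' vs 'd' => differ
  Position 2: 'd' vs 'c' => differ
  Position 3: 'b' vs 'c' => differ
  Position 4: 'd' vs 'c' => differ
  Position 5: 'b' vs 'c' => differ
Total differences (Hamming distance): 6

6
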